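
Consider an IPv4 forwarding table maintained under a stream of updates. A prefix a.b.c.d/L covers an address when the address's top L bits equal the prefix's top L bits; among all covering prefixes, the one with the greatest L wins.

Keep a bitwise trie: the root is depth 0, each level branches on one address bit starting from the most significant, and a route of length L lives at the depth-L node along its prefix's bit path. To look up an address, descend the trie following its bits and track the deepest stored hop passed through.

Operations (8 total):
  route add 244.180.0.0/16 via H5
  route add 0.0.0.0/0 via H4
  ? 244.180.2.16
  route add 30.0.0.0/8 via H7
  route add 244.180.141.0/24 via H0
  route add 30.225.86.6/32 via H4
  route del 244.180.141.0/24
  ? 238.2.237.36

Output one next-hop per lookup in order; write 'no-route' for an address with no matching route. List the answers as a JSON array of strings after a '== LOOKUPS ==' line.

Trace:
  add 244.180.0.0/16 -> H5 at depth 16
  add 0.0.0.0/0 -> H4 at depth 0
  ? 244.180.2.16  path d0:H4→d1:-→d2:-→d3:-→d4:-→d5:-→d6:-→d7:-→d8:-→d9:-→d10:-→d11:-→d12:-→d13:-→d14:-→d15:-→d16:H5  best=H5
  add 30.0.0.0/8 -> H7 at depth 8
  add 244.180.141.0/24 -> H0 at depth 24
  add 30.225.86.6/32 -> H4 at depth 32
  - 244.180.141.0/24 clear@24
  ? 238.2.237.36  path d0:H4→d1:-→d2:-→d3:-  best=H4

== LOOKUPS ==
["H5","H4"]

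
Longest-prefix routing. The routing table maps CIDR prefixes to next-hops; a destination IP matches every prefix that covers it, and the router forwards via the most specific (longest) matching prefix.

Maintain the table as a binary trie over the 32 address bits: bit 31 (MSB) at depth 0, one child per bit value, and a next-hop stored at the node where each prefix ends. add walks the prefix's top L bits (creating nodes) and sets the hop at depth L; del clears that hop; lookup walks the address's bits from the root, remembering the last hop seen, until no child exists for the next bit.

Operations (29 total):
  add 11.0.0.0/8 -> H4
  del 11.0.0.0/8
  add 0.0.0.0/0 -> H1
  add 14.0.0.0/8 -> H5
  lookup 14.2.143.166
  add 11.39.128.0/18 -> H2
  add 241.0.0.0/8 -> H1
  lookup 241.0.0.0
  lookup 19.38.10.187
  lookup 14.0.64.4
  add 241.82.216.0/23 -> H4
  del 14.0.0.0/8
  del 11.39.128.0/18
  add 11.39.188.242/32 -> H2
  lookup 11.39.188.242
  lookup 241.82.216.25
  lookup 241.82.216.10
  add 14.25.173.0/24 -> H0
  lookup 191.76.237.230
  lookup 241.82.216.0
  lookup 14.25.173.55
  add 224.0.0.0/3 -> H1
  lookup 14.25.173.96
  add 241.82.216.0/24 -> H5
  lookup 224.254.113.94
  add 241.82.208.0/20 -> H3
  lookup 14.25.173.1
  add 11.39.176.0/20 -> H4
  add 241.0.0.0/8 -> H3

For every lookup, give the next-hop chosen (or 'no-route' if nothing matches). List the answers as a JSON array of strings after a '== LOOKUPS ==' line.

Process each operation:
  + 11.0.0.0/8 (H4) depth=8
  - 11.0.0.0/8 clear@8
  + 0.0.0.0/0 (H1) depth=0
  + 14.0.0.0/8 (H5) depth=8
  Q 14.2.143.166: descend 00001110 ; hops seen [H1,H5] ; pick H5
  + 11.39.128.0/18 (H2) depth=18
  + 241.0.0.0/8 (H1) depth=8
  Q 241.0.0.0: descend 11110001 ; hops seen [H1,H1] ; pick H1
  Q 19.38.10.187: descend 000 ; hops seen [H1] ; pick H1
  Q 14.0.64.4: descend 00001110 ; hops seen [H1,H5] ; pick H5
  + 241.82.216.0/23 (H4) depth=23
  - 14.0.0.0/8 clear@8
  - 11.39.128.0/18 clear@18
  + 11.39.188.242/32 (H2) depth=32
  Q 11.39.188.242: descend 00001011001001111011110011110010 ; hops seen [H1,H2] ; pick H2
  Q 241.82.216.25: descend 11110001010100101101100 ; hops seen [H1,H1,H4] ; pick H4
  Q 241.82.216.10: descend 11110001010100101101100 ; hops seen [H1,H1,H4] ; pick H4
  + 14.25.173.0/24 (H0) depth=24
  Q 191.76.237.230: descend 1 ; hops seen [H1] ; pick H1
  Q 241.82.216.0: descend 11110001010100101101100 ; hops seen [H1,H1,H4] ; pick H4
  Q 14.25.173.55: descend 000011100001100110101101 ; hops seen [H1,H0] ; pick H0
  + 224.0.0.0/3 (H1) depth=3
  Q 14.25.173.96: descend 000011100001100110101101 ; hops seen [H1,H0] ; pick H0
  + 241.82.216.0/24 (H5) depth=24
  Q 224.254.113.94: descend 111 ; hops seen [H1,H1] ; pick H1
  + 241.82.208.0/20 (H3) depth=20
  Q 14.25.173.1: descend 000011100001100110101101 ; hops seen [H1,H0] ; pick H0
  + 11.39.176.0/20 (H4) depth=20
  + 241.0.0.0/8 (H3) depth=8

== LOOKUPS ==
["H5","H1","H1","H5","H2","H4","H4","H1","H4","H0","H0","H1","H0"]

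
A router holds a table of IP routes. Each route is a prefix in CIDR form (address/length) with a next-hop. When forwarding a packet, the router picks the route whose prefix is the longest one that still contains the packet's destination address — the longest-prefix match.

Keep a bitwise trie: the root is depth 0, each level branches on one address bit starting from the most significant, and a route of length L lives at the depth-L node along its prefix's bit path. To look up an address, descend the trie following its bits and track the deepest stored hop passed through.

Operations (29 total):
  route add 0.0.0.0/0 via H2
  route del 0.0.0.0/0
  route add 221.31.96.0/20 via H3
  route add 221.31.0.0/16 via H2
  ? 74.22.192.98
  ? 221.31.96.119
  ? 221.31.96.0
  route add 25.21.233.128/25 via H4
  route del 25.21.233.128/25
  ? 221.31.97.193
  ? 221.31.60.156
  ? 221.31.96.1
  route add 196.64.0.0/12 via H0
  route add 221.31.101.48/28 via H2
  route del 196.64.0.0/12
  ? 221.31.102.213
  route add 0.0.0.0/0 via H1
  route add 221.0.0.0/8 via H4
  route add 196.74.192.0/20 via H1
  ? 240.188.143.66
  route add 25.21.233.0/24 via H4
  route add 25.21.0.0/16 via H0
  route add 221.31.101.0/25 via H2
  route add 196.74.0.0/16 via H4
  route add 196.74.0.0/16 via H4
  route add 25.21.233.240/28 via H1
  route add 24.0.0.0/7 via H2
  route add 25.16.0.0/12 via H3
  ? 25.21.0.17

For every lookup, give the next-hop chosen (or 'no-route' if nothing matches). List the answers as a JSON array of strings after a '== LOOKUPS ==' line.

Trace:
  add 0.0.0.0/0 -> H2 at depth 0
  - 0.0.0.0/0 clear@0
  add 221.31.96.0/20 -> H3 at depth 20
  add 221.31.0.0/16 -> H2 at depth 16
  lookup 74.22.192.98: bits ε walk d0:- -> no-route
  lookup 221.31.96.119: bits 11011101000111110110 walk d0:-→d1:-→d2:-→d3:-→d4:-→d5:-→d6:-→d7:-→d8:-→d9:-→d10:-→d11:-→d12:-→d13:-→d14:-→d15:-→d16:H2→d17:-→d18:-→d19:-→d20:H3 -> H3
  lookup 221.31.96.0: bits 11011101000111110110 walk d0:-→d1:-→d2:-→d3:-→d4:-→d5:-→d6:-→d7:-→d8:-→d9:-→d10:-→d11:-→d12:-→d13:-→d14:-→d15:-→d16:H2→d17:-→d18:-→d19:-→d20:H3 -> H3
  add 25.21.233.128/25 -> H4 at depth 25
  - 25.21.233.128/25 clear@25
  lookup 221.31.97.193: bits 11011101000111110110 walk d0:-→d1:-→d2:-→d3:-→d4:-→d5:-→d6:-→d7:-→d8:-→d9:-→d10:-→d11:-→d12:-→d13:-→d14:-→d15:-→d16:H2→d17:-→d18:-→d19:-→d20:H3 -> H3
  lookup 221.31.60.156: bits 11011101000111110 walk d0:-→d1:-→d2:-→d3:-→d4:-→d5:-→d6:-→d7:-→d8:-→d9:-→d10:-→d11:-→d12:-→d13:-→d14:-→d15:-→d16:H2→d17:- -> H2
  lookup 221.31.96.1: bits 11011101000111110110 walk d0:-→d1:-→d2:-→d3:-→d4:-→d5:-→d6:-→d7:-→d8:-→d9:-→d10:-→d11:-→d12:-→d13:-→d14:-→d15:-→d16:H2→d17:-→d18:-→d19:-→d20:H3 -> H3
  add 196.64.0.0/12 -> H0 at depth 12
  add 221.31.101.48/28 -> H2 at depth 28
  - 196.64.0.0/12 clear@12
  lookup 221.31.102.213: bits 1101110100011111011001 walk d0:-→d1:-→d2:-→d3:-→d4:-→d5:-→d6:-→d7:-→d8:-→d9:-→d10:-→d11:-→d12:-→d13:-→d14:-→d15:-→d16:H2→d17:-→d18:-→d19:-→d20:H3→d21:-→d22:- -> H3
  add 0.0.0.0/0 -> H1 at depth 0
  add 221.0.0.0/8 -> H4 at depth 8
  add 196.74.192.0/20 -> H1 at depth 20
  lookup 240.188.143.66: bits 11 walk d0:H1→d1:-→d2:- -> H1
  add 25.21.233.0/24 -> H4 at depth 24
  add 25.21.0.0/16 -> H0 at depth 16
  add 221.31.101.0/25 -> H2 at depth 25
  add 196.74.0.0/16 -> H4 at depth 16
  add 196.74.0.0/16 -> H4 at depth 16
  add 25.21.233.240/28 -> H1 at depth 28
  add 24.0.0.0/7 -> H2 at depth 7
  add 25.16.0.0/12 -> H3 at depth 12
  lookup 25.21.0.17: bits 0001100100010101 walk d0:H1→d1:-→d2:-→d3:-→d4:-→d5:-→d6:-→d7:H2→d8:-→d9:-→d10:-→d11:-→d12:H3→d13:-→d14:-→d15:-→d16:H0 -> H0

== LOOKUPS ==
["no-route","H3","H3","H3","H2","H3","H3","H1","H0"]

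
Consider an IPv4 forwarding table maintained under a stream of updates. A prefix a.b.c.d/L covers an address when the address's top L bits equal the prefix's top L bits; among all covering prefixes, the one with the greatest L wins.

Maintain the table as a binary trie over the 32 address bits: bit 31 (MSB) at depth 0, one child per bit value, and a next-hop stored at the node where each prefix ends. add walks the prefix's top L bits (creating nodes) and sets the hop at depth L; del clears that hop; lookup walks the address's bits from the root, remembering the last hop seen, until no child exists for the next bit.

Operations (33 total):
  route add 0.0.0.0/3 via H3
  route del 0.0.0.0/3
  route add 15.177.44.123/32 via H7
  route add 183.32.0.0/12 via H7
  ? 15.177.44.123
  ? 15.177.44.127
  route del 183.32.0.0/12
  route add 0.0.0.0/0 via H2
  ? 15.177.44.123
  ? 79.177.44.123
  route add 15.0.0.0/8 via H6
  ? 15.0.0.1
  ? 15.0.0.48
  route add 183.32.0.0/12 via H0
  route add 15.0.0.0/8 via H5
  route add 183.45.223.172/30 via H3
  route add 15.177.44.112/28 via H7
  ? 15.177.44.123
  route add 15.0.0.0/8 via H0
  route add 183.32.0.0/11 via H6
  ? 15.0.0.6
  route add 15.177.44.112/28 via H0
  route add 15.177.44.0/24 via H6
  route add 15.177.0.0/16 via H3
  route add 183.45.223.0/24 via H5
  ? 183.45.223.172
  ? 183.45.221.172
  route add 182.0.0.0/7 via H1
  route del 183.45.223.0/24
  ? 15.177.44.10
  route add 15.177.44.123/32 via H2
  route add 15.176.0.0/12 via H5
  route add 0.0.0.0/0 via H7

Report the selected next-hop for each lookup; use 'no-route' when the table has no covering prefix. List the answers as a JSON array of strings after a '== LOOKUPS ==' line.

Trace:
  + 0.0.0.0/3 (H3) depth=3
  del 0.0.0.0/3 (clear depth 3)
  + 15.177.44.123/32 (H7) depth=32
  + 183.32.0.0/12 (H7) depth=12
  ? 15.177.44.123  path d0:-→d1:-→d2:-→d3:-→d4:-→d5:-→d6:-→d7:-→d8:-→d9:-→d10:-→d11:-→d12:-→d13:-→d14:-→d15:-→d16:-→d17:-→d18:-→d19:-→d20:-→d21:-→d22:-→d23:-→d24:-→d25:-→d26:-→d27:-→d28:-→d29:-→d30:-→d31:-→d32:H7  best=H7
  ? 15.177.44.127  path d0:-→d1:-→d2:-→d3:-→d4:-→d5:-→d6:-→d7:-→d8:-→d9:-→d10:-→d11:-→d12:-→d13:-→d14:-→d15:-→d16:-→d17:-→d18:-→d19:-→d20:-→d21:-→d22:-→d23:-→d24:-→d25:-→d26:-→d27:-→d28:-→d29:-  best=no-route
  del 183.32.0.0/12 (clear depth 12)
  + 0.0.0.0/0 (H2) depth=0
  ? 15.177.44.123  path d0:H2→d1:-→d2:-→d3:-→d4:-→d5:-→d6:-→d7:-→d8:-→d9:-→d10:-→d11:-→d12:-→d13:-→d14:-→d15:-→d16:-→d17:-→d18:-→d19:-→d20:-→d21:-→d22:-→d23:-→d24:-→d25:-→d26:-→d27:-→d28:-→d29:-→d30:-→d31:-→d32:H7  best=H7
  ? 79.177.44.123  path d0:H2→d1:-  best=H2
  + 15.0.0.0/8 (H6) depth=8
  ? 15.0.0.1  path d0:H2→d1:-→d2:-→d3:-→d4:-→d5:-→d6:-→d7:-→d8:H6  best=H6
  ? 15.0.0.48  path d0:H2→d1:-→d2:-→d3:-→d4:-→d5:-→d6:-→d7:-→d8:H6  best=H6
  + 183.32.0.0/12 (H0) depth=12
  + 15.0.0.0/8 (H5) depth=8
  + 183.45.223.172/30 (H3) depth=30
  + 15.177.44.112/28 (H7) depth=28
  ? 15.177.44.123  path d0:H2→d1:-→d2:-→d3:-→d4:-→d5:-→d6:-→d7:-→d8:H5→d9:-→d10:-→d11:-→d12:-→d13:-→d14:-→d15:-→d16:-→d17:-→d18:-→d19:-→d20:-→d21:-→d22:-→d23:-→d24:-→d25:-→d26:-→d27:-→d28:H7→d29:-→d30:-→d31:-→d32:H7  best=H7
  + 15.0.0.0/8 (H0) depth=8
  + 183.32.0.0/11 (H6) depth=11
  ? 15.0.0.6  path d0:H2→d1:-→d2:-→d3:-→d4:-→d5:-→d6:-→d7:-→d8:H0  best=H0
  + 15.177.44.112/28 (H0) depth=28
  + 15.177.44.0/24 (H6) depth=24
  + 15.177.0.0/16 (H3) depth=16
  + 183.45.223.0/24 (H5) depth=24
  ? 183.45.223.172  path d0:H2→d1:-→d2:-→d3:-→d4:-→d5:-→d6:-→d7:-→d8:-→d9:-→d10:-→d11:H6→d12:H0→d13:-→d14:-→d15:-→d16:-→d17:-→d18:-→d19:-→d20:-→d21:-→d22:-→d23:-→d24:H5→d25:-→d26:-→d27:-→d28:-→d29:-→d30:H3  best=H3
  ? 183.45.221.172  path d0:H2→d1:-→d2:-→d3:-→d4:-→d5:-→d6:-→d7:-→d8:-→d9:-→d10:-→d11:H6→d12:H0→d13:-→d14:-→d15:-→d16:-→d17:-→d18:-→d19:-→d20:-→d21:-→d22:-  best=H0
  + 182.0.0.0/7 (H1) depth=7
  del 183.45.223.0/24 (clear depth 24)
  ? 15.177.44.10  path d0:H2→d1:-→d2:-→d3:-→d4:-→d5:-→d6:-→d7:-→d8:H0→d9:-→d10:-→d11:-→d12:-→d13:-→d14:-→d15:-→d16:H3→d17:-→d18:-→d19:-→d20:-→d21:-→d22:-→d23:-→d24:H6→d25:-  best=H6
  + 15.177.44.123/32 (H2) depth=32
  + 15.176.0.0/12 (H5) depth=12
  + 0.0.0.0/0 (H7) depth=0

== LOOKUPS ==
["H7","no-route","H7","H2","H6","H6","H7","H0","H3","H0","H6"]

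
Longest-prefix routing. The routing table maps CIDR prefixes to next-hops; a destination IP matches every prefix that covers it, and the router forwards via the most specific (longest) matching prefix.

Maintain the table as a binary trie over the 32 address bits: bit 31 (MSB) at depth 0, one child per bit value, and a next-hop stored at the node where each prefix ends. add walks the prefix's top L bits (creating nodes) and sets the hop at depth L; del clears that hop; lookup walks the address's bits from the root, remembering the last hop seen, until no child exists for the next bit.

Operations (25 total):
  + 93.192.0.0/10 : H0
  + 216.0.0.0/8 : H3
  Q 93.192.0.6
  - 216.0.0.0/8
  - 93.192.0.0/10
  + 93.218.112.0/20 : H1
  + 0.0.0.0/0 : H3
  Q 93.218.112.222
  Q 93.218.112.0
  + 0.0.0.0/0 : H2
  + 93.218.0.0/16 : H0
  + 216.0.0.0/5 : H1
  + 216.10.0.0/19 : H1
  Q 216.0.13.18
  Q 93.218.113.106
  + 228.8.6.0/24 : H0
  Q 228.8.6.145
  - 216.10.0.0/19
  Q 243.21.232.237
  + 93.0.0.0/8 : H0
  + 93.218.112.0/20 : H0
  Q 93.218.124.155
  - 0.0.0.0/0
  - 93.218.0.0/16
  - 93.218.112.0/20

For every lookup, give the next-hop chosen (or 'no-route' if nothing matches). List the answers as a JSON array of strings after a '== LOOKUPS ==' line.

Process each operation:
  + 93.192.0.0/10 (H0) depth=10
  + 216.0.0.0/8 (H3) depth=8
  Q 93.192.0.6: descend 0101110111 ; hops seen [H0] ; pick H0
  - 216.0.0.0/8 clear@8
  - 93.192.0.0/10 clear@10
  + 93.218.112.0/20 (H1) depth=20
  + 0.0.0.0/0 (H3) depth=0
  Q 93.218.112.222: descend 01011101110110100111 ; hops seen [H3,H1] ; pick H1
  Q 93.218.112.0: descend 01011101110110100111 ; hops seen [H3,H1] ; pick H1
  + 0.0.0.0/0 (H2) depth=0
  + 93.218.0.0/16 (H0) depth=16
  + 216.0.0.0/5 (H1) depth=5
  + 216.10.0.0/19 (H1) depth=19
  Q 216.0.13.18: descend 110110000000 ; hops seen [H2,H1] ; pick H1
  Q 93.218.113.106: descend 01011101110110100111 ; hops seen [H2,H0,H1] ; pick H1
  + 228.8.6.0/24 (H0) depth=24
  Q 228.8.6.145: descend 111001000000100000000110 ; hops seen [H2,H0] ; pick H0
  - 216.10.0.0/19 clear@19
  Q 243.21.232.237: descend 111 ; hops seen [H2] ; pick H2
  + 93.0.0.0/8 (H0) depth=8
  + 93.218.112.0/20 (H0) depth=20
  Q 93.218.124.155: descend 01011101110110100111 ; hops seen [H2,H0,H0,H0] ; pick H0
  - 0.0.0.0/0 clear@0
  - 93.218.0.0/16 clear@16
  - 93.218.112.0/20 clear@20

== LOOKUPS ==
["H0","H1","H1","H1","H1","H0","H2","H0"]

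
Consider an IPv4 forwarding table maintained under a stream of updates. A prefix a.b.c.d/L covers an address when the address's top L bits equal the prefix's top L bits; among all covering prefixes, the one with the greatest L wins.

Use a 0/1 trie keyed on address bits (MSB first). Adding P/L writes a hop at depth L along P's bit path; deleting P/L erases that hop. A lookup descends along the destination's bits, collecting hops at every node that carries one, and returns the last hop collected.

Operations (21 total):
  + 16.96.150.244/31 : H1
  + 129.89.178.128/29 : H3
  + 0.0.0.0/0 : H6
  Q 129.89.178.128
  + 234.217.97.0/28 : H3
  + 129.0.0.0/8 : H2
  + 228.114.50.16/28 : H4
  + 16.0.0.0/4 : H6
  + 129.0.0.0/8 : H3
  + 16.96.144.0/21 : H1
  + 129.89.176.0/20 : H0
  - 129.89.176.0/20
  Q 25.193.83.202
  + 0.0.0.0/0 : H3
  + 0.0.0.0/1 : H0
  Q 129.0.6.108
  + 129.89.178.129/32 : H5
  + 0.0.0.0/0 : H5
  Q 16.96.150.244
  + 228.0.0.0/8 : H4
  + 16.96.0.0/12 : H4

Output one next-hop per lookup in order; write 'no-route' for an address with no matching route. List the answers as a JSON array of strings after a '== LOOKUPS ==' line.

Trace:
  add 16.96.150.244/31 -> H1 at depth 31
  add 129.89.178.128/29 -> H3 at depth 29
  add 0.0.0.0/0 -> H6 at depth 0
  Q 129.89.178.128: descend 10000001010110011011001010000 ; hops seen [H6,H3] ; pick H3
  add 234.217.97.0/28 -> H3 at depth 28
  add 129.0.0.0/8 -> H2 at depth 8
  add 228.114.50.16/28 -> H4 at depth 28
  add 16.0.0.0/4 -> H6 at depth 4
  add 129.0.0.0/8 -> H3 at depth 8
  add 16.96.144.0/21 -> H1 at depth 21
  add 129.89.176.0/20 -> H0 at depth 20
  - 129.89.176.0/20 clear@20
  Q 25.193.83.202: descend 0001 ; hops seen [H6,H6] ; pick H6
  add 0.0.0.0/0 -> H3 at depth 0
  add 0.0.0.0/1 -> H0 at depth 1
  Q 129.0.6.108: descend 100000010 ; hops seen [H3,H3] ; pick H3
  add 129.89.178.129/32 -> H5 at depth 32
  add 0.0.0.0/0 -> H5 at depth 0
  Q 16.96.150.244: descend 0001000001100000100101101111010 ; hops seen [H5,H0,H6,H1,H1] ; pick H1
  add 228.0.0.0/8 -> H4 at depth 8
  add 16.96.0.0/12 -> H4 at depth 12

== LOOKUPS ==
["H3","H6","H3","H1"]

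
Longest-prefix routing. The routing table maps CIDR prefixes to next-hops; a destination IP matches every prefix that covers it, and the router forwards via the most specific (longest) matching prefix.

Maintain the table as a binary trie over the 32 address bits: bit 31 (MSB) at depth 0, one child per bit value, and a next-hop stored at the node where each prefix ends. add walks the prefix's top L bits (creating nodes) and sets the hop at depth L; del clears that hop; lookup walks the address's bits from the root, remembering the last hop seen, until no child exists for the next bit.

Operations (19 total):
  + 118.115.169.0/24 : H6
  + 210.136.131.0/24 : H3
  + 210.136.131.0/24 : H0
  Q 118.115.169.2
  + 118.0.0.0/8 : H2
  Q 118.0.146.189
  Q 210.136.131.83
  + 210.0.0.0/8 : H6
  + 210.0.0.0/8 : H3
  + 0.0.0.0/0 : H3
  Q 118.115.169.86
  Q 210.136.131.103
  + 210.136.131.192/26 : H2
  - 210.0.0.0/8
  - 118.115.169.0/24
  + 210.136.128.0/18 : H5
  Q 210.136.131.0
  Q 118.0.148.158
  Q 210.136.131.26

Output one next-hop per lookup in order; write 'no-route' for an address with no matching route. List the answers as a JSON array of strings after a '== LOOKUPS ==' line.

Process each operation:
  + 118.115.169.0/24 (H6) depth=24
  + 210.136.131.0/24 (H3) depth=24
  + 210.136.131.0/24 (H0) depth=24
  Q 118.115.169.2: descend 011101100111001110101001 ; hops seen [H6] ; pick H6
  + 118.0.0.0/8 (H2) depth=8
  Q 118.0.146.189: descend 011101100 ; hops seen [H2] ; pick H2
  Q 210.136.131.83: descend 110100101000100010000011 ; hops seen [H0] ; pick H0
  + 210.0.0.0/8 (H6) depth=8
  + 210.0.0.0/8 (H3) depth=8
  + 0.0.0.0/0 (H3) depth=0
  Q 118.115.169.86: descend 011101100111001110101001 ; hops seen [H3,H2,H6] ; pick H6
  Q 210.136.131.103: descend 110100101000100010000011 ; hops seen [H3,H3,H0] ; pick H0
  + 210.136.131.192/26 (H2) depth=26
  - 210.0.0.0/8 clear@8
  - 118.115.169.0/24 clear@24
  + 210.136.128.0/18 (H5) depth=18
  Q 210.136.131.0: descend 110100101000100010000011 ; hops seen [H3,H5,H0] ; pick H0
  Q 118.0.148.158: descend 011101100 ; hops seen [H3,H2] ; pick H2
  Q 210.136.131.26: descend 110100101000100010000011 ; hops seen [H3,H5,H0] ; pick H0

== LOOKUPS ==
["H6","H2","H0","H6","H0","H0","H2","H0"]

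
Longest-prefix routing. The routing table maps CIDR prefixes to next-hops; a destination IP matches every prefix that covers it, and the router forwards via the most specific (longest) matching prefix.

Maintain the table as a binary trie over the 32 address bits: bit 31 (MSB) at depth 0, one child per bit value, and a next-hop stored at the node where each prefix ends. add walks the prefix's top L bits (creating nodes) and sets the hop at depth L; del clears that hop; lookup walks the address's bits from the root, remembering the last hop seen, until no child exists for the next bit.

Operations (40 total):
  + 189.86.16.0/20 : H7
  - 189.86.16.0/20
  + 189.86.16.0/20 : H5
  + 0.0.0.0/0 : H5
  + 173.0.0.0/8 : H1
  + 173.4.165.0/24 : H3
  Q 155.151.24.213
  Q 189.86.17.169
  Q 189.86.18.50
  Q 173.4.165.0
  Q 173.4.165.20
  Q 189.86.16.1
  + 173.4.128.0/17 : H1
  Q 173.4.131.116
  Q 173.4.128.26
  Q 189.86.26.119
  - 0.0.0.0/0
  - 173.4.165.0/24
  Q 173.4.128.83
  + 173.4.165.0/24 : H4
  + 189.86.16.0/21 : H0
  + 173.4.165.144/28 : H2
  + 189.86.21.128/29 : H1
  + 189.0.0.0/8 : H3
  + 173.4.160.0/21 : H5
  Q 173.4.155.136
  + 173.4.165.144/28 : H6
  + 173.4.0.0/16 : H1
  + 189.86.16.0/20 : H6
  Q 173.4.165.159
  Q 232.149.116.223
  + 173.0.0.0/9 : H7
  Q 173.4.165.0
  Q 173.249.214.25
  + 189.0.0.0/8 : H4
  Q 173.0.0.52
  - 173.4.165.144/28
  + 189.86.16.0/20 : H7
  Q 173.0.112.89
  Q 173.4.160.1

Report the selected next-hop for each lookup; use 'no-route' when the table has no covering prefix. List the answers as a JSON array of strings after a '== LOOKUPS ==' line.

Trace:
  add 189.86.16.0/20 -> H7 at depth 20
  - 189.86.16.0/20 clear@20
  add 189.86.16.0/20 -> H5 at depth 20
  add 0.0.0.0/0 -> H5 at depth 0
  add 173.0.0.0/8 -> H1 at depth 8
  add 173.4.165.0/24 -> H3 at depth 24
  lookup 155.151.24.213: bits 10 walk d0:H5→d1:-→d2:- -> H5
  lookup 189.86.17.169: bits 10111101010101100001 walk d0:H5→d1:-→d2:-→d3:-→d4:-→d5:-→d6:-→d7:-→d8:-→d9:-→d10:-→d11:-→d12:-→d13:-→d14:-→d15:-→d16:-→d17:-→d18:-→d19:-→d20:H5 -> H5
  lookup 189.86.18.50: bits 10111101010101100001 walk d0:H5→d1:-→d2:-→d3:-→d4:-→d5:-→d6:-→d7:-→d8:-→d9:-→d10:-→d11:-→d12:-→d13:-→d14:-→d15:-→d16:-→d17:-→d18:-→d19:-→d20:H5 -> H5
  lookup 173.4.165.0: bits 101011010000010010100101 walk d0:H5→d1:-→d2:-→d3:-→d4:-→d5:-→d6:-→d7:-→d8:H1→d9:-→d10:-→d11:-→d12:-→d13:-→d14:-→d15:-→d16:-→d17:-→d18:-→d19:-→d20:-→d21:-→d22:-→d23:-→d24:H3 -> H3
  lookup 173.4.165.20: bits 101011010000010010100101 walk d0:H5→d1:-→d2:-→d3:-→d4:-→d5:-→d6:-→d7:-→d8:H1→d9:-→d10:-→d11:-→d12:-→d13:-→d14:-→d15:-→d16:-→d17:-→d18:-→d19:-→d20:-→d21:-→d22:-→d23:-→d24:H3 -> H3
  lookup 189.86.16.1: bits 10111101010101100001 walk d0:H5→d1:-→d2:-→d3:-→d4:-→d5:-→d6:-→d7:-→d8:-→d9:-→d10:-→d11:-→d12:-→d13:-→d14:-→d15:-→d16:-→d17:-→d18:-→d19:-→d20:H5 -> H5
  add 173.4.128.0/17 -> H1 at depth 17
  lookup 173.4.131.116: bits 101011010000010010 walk d0:H5→d1:-→d2:-→d3:-→d4:-→d5:-→d6:-→d7:-→d8:H1→d9:-→d10:-→d11:-→d12:-→d13:-→d14:-→d15:-→d16:-→d17:H1→d18:- -> H1
  lookup 173.4.128.26: bits 101011010000010010 walk d0:H5→d1:-→d2:-→d3:-→d4:-→d5:-→d6:-→d7:-→d8:H1→d9:-→d10:-→d11:-→d12:-→d13:-→d14:-→d15:-→d16:-→d17:H1→d18:- -> H1
  lookup 189.86.26.119: bits 10111101010101100001 walk d0:H5→d1:-→d2:-→d3:-→d4:-→d5:-→d6:-→d7:-→d8:-→d9:-→d10:-→d11:-→d12:-→d13:-→d14:-→d15:-→d16:-→d17:-→d18:-→d19:-→d20:H5 -> H5
  - 0.0.0.0/0 clear@0
  - 173.4.165.0/24 clear@24
  lookup 173.4.128.83: bits 101011010000010010 walk d0:-→d1:-→d2:-→d3:-→d4:-→d5:-→d6:-→d7:-→d8:H1→d9:-→d10:-→d11:-→d12:-→d13:-→d14:-→d15:-→d16:-→d17:H1→d18:- -> H1
  add 173.4.165.0/24 -> H4 at depth 24
  add 189.86.16.0/21 -> H0 at depth 21
  add 173.4.165.144/28 -> H2 at depth 28
  add 189.86.21.128/29 -> H1 at depth 29
  add 189.0.0.0/8 -> H3 at depth 8
  add 173.4.160.0/21 -> H5 at depth 21
  lookup 173.4.155.136: bits 101011010000010010 walk d0:-→d1:-→d2:-→d3:-→d4:-→d5:-→d6:-→d7:-→d8:H1→d9:-→d10:-→d11:-→d12:-→d13:-→d14:-→d15:-→d16:-→d17:H1→d18:- -> H1
  add 173.4.165.144/28 -> H6 at depth 28
  add 173.4.0.0/16 -> H1 at depth 16
  add 189.86.16.0/20 -> H6 at depth 20
  lookup 173.4.165.159: bits 1010110100000100101001011001 walk d0:-→d1:-→d2:-→d3:-→d4:-→d5:-→d6:-→d7:-→d8:H1→d9:-→d10:-→d11:-→d12:-→d13:-→d14:-→d15:-→d16:H1→d17:H1→d18:-→d19:-→d20:-→d21:H5→d22:-→d23:-→d24:H4→d25:-→d26:-→d27:-→d28:H6 -> H6
  lookup 232.149.116.223: bits 1 walk d0:-→d1:- -> no-route
  add 173.0.0.0/9 -> H7 at depth 9
  lookup 173.4.165.0: bits 101011010000010010100101 walk d0:-→d1:-→d2:-→d3:-→d4:-→d5:-→d6:-→d7:-→d8:H1→d9:H7→d10:-→d11:-→d12:-→d13:-→d14:-→d15:-→d16:H1→d17:H1→d18:-→d19:-→d20:-→d21:H5→d22:-→d23:-→d24:H4 -> H4
  lookup 173.249.214.25: bits 10101101 walk d0:-→d1:-→d2:-→d3:-→d4:-→d5:-→d6:-→d7:-→d8:H1 -> H1
  add 189.0.0.0/8 -> H4 at depth 8
  lookup 173.0.0.52: bits 1010110100000 walk d0:-→d1:-→d2:-→d3:-→d4:-→d5:-→d6:-→d7:-→d8:H1→d9:H7→d10:-→d11:-→d12:-→d13:- -> H7
  - 173.4.165.144/28 clear@28
  add 189.86.16.0/20 -> H7 at depth 20
  lookup 173.0.112.89: bits 1010110100000 walk d0:-→d1:-→d2:-→d3:-→d4:-→d5:-→d6:-→d7:-→d8:H1→d9:H7→d10:-→d11:-→d12:-→d13:- -> H7
  lookup 173.4.160.1: bits 101011010000010010100 walk d0:-→d1:-→d2:-→d3:-→d4:-→d5:-→d6:-→d7:-→d8:H1→d9:H7→d10:-→d11:-→d12:-→d13:-→d14:-→d15:-→d16:H1→d17:H1→d18:-→d19:-→d20:-→d21:H5 -> H5

== LOOKUPS ==
["H5","H5","H5","H3","H3","H5","H1","H1","H5","H1","H1","H6","no-route","H4","H1","H7","H7","H5"]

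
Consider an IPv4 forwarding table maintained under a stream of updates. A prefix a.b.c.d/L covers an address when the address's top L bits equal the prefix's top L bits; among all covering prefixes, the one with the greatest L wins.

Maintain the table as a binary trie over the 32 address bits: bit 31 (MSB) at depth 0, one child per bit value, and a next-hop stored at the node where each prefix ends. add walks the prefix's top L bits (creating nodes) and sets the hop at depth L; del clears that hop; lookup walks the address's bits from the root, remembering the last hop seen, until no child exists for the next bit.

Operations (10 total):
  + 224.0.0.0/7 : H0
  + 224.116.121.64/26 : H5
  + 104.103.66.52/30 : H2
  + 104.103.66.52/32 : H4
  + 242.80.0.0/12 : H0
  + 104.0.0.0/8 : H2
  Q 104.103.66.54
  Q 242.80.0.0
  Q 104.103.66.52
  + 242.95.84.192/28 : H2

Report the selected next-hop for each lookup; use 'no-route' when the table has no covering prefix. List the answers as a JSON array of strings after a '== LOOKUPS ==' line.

Trace:
  add 224.0.0.0/7 -> H0 at depth 7
  add 224.116.121.64/26 -> H5 at depth 26
  add 104.103.66.52/30 -> H2 at depth 30
  add 104.103.66.52/32 -> H4 at depth 32
  add 242.80.0.0/12 -> H0 at depth 12
  add 104.0.0.0/8 -> H2 at depth 8
  lookup 104.103.66.54: bits 011010000110011101000010001101 walk d0:-→d1:-→d2:-→d3:-→d4:-→d5:-→d6:-→d7:-→d8:H2→d9:-→d10:-→d11:-→d12:-→d13:-→d14:-→d15:-→d16:-→d17:-→d18:-→d19:-→d20:-→d21:-→d22:-→d23:-→d24:-→d25:-→d26:-→d27:-→d28:-→d29:-→d30:H2 -> H2
  lookup 242.80.0.0: bits 111100100101 walk d0:-→d1:-→d2:-→d3:-→d4:-→d5:-→d6:-→d7:-→d8:-→d9:-→d10:-→d11:-→d12:H0 -> H0
  lookup 104.103.66.52: bits 01101000011001110100001000110100 walk d0:-→d1:-→d2:-→d3:-→d4:-→d5:-→d6:-→d7:-→d8:H2→d9:-→d10:-→d11:-→d12:-→d13:-→d14:-→d15:-→d16:-→d17:-→d18:-→d19:-→d20:-→d21:-→d22:-→d23:-→d24:-→d25:-→d26:-→d27:-→d28:-→d29:-→d30:H2→d31:-→d32:H4 -> H4
  add 242.95.84.192/28 -> H2 at depth 28

== LOOKUPS ==
["H2","H0","H4"]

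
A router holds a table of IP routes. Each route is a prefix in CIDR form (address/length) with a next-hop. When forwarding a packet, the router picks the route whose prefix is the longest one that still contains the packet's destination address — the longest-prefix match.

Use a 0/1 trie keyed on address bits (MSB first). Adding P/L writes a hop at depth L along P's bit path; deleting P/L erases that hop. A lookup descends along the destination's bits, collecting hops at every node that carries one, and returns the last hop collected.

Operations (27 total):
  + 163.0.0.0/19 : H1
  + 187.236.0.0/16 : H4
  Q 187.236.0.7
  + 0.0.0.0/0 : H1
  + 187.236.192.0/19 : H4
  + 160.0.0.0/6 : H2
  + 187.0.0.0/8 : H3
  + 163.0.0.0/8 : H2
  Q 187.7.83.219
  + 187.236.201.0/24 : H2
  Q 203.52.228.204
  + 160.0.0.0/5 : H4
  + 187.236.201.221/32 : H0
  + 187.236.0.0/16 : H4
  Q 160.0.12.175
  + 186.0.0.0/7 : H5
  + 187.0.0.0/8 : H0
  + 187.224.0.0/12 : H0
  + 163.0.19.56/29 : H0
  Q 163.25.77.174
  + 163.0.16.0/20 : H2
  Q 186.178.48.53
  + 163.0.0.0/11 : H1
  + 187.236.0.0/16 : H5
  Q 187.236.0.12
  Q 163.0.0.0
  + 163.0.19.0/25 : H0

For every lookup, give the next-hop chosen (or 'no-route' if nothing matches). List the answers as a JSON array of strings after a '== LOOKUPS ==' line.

Trace:
  + 163.0.0.0/19 (H1) depth=19
  + 187.236.0.0/16 (H4) depth=16
  Q 187.236.0.7: descend 1011101111101100 ; hops seen [H4] ; pick H4
  + 0.0.0.0/0 (H1) depth=0
  + 187.236.192.0/19 (H4) depth=19
  + 160.0.0.0/6 (H2) depth=6
  + 187.0.0.0/8 (H3) depth=8
  + 163.0.0.0/8 (H2) depth=8
  Q 187.7.83.219: descend 10111011 ; hops seen [H1,H3] ; pick H3
  + 187.236.201.0/24 (H2) depth=24
  Q 203.52.228.204: descend 1 ; hops seen [H1] ; pick H1
  + 160.0.0.0/5 (H4) depth=5
  + 187.236.201.221/32 (H0) depth=32
  + 187.236.0.0/16 (H4) depth=16
  Q 160.0.12.175: descend 101000 ; hops seen [H1,H4,H2] ; pick H2
  + 186.0.0.0/7 (H5) depth=7
  + 187.0.0.0/8 (H0) depth=8
  + 187.224.0.0/12 (H0) depth=12
  + 163.0.19.56/29 (H0) depth=29
  Q 163.25.77.174: descend 10100011000 ; hops seen [H1,H4,H2,H2] ; pick H2
  + 163.0.16.0/20 (H2) depth=20
  Q 186.178.48.53: descend 1011101 ; hops seen [H1,H5] ; pick H5
  + 163.0.0.0/11 (H1) depth=11
  + 187.236.0.0/16 (H5) depth=16
  Q 187.236.0.12: descend 1011101111101100 ; hops seen [H1,H5,H0,H0,H5] ; pick H5
  Q 163.0.0.0: descend 1010001100000000000 ; hops seen [H1,H4,H2,H2,H1,H1] ; pick H1
  + 163.0.19.0/25 (H0) depth=25

== LOOKUPS ==
["H4","H3","H1","H2","H2","H5","H5","H1"]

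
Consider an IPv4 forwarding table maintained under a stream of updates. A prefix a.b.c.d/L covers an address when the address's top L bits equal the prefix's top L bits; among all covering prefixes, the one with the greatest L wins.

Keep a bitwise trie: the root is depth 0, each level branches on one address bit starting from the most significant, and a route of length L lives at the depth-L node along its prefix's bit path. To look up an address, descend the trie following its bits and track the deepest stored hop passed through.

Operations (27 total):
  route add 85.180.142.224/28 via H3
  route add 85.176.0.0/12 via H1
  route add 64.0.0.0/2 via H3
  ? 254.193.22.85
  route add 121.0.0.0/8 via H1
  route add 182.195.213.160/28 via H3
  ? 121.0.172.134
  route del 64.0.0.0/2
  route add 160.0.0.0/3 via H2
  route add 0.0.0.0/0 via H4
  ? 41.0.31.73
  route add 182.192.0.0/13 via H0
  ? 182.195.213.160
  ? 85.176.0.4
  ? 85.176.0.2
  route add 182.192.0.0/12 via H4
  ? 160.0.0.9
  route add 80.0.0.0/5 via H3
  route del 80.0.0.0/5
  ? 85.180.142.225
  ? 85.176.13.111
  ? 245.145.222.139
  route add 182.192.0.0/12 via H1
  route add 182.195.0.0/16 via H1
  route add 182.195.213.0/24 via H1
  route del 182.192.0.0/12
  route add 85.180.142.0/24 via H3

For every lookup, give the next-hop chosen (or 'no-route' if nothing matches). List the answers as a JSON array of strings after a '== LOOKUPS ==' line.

Apply in order:
  + 85.180.142.224/28 (H3) depth=28
  + 85.176.0.0/12 (H1) depth=12
  + 64.0.0.0/2 (H3) depth=2
  lookup 254.193.22.85: bits ε walk d0:- -> no-route
  + 121.0.0.0/8 (H1) depth=8
  + 182.195.213.160/28 (H3) depth=28
  lookup 121.0.172.134: bits 01111001 walk d0:-→d1:-→d2:H3→d3:-→d4:-→d5:-→d6:-→d7:-→d8:H1 -> H1
  del 64.0.0.0/2 (clear depth 2)
  + 160.0.0.0/3 (H2) depth=3
  + 0.0.0.0/0 (H4) depth=0
  lookup 41.0.31.73: bits 0 walk d0:H4→d1:- -> H4
  + 182.192.0.0/13 (H0) depth=13
  lookup 182.195.213.160: bits 1011011011000011110101011010 walk d0:H4→d1:-→d2:-→d3:H2→d4:-→d5:-→d6:-→d7:-→d8:-→d9:-→d10:-→d11:-→d12:-→d13:H0→d14:-→d15:-→d16:-→d17:-→d18:-→d19:-→d20:-→d21:-→d22:-→d23:-→d24:-→d25:-→d26:-→d27:-→d28:H3 -> H3
  lookup 85.176.0.4: bits 0101010110110 walk d0:H4→d1:-→d2:-→d3:-→d4:-→d5:-→d6:-→d7:-→d8:-→d9:-→d10:-→d11:-→d12:H1→d13:- -> H1
  lookup 85.176.0.2: bits 0101010110110 walk d0:H4→d1:-→d2:-→d3:-→d4:-→d5:-→d6:-→d7:-→d8:-→d9:-→d10:-→d11:-→d12:H1→d13:- -> H1
  + 182.192.0.0/12 (H4) depth=12
  lookup 160.0.0.9: bits 101 walk d0:H4→d1:-→d2:-→d3:H2 -> H2
  + 80.0.0.0/5 (H3) depth=5
  del 80.0.0.0/5 (clear depth 5)
  lookup 85.180.142.225: bits 0101010110110100100011101110 walk d0:H4→d1:-→d2:-→d3:-→d4:-→d5:-→d6:-→d7:-→d8:-→d9:-→d10:-→d11:-→d12:H1→d13:-→d14:-→d15:-→d16:-→d17:-→d18:-→d19:-→d20:-→d21:-→d22:-→d23:-→d24:-→d25:-→d26:-→d27:-→d28:H3 -> H3
  lookup 85.176.13.111: bits 0101010110110 walk d0:H4→d1:-→d2:-→d3:-→d4:-→d5:-→d6:-→d7:-→d8:-→d9:-→d10:-→d11:-→d12:H1→d13:- -> H1
  lookup 245.145.222.139: bits 1 walk d0:H4→d1:- -> H4
  + 182.192.0.0/12 (H1) depth=12
  + 182.195.0.0/16 (H1) depth=16
  + 182.195.213.0/24 (H1) depth=24
  del 182.192.0.0/12 (clear depth 12)
  + 85.180.142.0/24 (H3) depth=24

== LOOKUPS ==
["no-route","H1","H4","H3","H1","H1","H2","H3","H1","H4"]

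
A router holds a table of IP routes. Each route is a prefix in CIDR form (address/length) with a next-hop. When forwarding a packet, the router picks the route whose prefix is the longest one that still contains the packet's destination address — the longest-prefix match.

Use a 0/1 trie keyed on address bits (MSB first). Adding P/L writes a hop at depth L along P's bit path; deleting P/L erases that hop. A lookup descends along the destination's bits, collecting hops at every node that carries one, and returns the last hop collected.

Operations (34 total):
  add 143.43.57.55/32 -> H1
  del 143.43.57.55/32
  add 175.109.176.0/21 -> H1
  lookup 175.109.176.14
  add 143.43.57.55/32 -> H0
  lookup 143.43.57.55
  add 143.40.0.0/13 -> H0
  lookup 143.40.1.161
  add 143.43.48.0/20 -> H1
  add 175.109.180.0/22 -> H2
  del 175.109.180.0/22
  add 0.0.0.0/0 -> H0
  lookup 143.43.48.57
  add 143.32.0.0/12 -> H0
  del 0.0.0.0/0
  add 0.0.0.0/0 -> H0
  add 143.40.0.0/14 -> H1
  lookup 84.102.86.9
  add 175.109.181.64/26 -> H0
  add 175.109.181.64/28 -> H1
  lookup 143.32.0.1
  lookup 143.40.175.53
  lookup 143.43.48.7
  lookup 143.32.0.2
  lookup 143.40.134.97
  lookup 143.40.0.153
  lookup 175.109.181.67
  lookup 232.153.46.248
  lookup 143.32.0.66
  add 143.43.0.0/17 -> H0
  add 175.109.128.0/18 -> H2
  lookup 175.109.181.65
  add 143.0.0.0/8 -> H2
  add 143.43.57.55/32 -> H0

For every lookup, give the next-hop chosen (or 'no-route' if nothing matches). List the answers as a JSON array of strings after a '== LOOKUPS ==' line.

Process each operation:
  + 143.43.57.55/32 (H1) depth=32
  del 143.43.57.55/32 (clear depth 32)
  + 175.109.176.0/21 (H1) depth=21
  Q 175.109.176.14: descend 101011110110110110110 ; hops seen [H1] ; pick H1
  + 143.43.57.55/32 (H0) depth=32
  Q 143.43.57.55: descend 10001111001010110011100100110111 ; hops seen [H0] ; pick H0
  + 143.40.0.0/13 (H0) depth=13
  Q 143.40.1.161: descend 10001111001010 ; hops seen [H0] ; pick H0
  + 143.43.48.0/20 (H1) depth=20
  + 175.109.180.0/22 (H2) depth=22
  del 175.109.180.0/22 (clear depth 22)
  + 0.0.0.0/0 (H0) depth=0
  Q 143.43.48.57: descend 10001111001010110011 ; hops seen [H0,H0,H1] ; pick H1
  + 143.32.0.0/12 (H0) depth=12
  del 0.0.0.0/0 (clear depth 0)
  + 0.0.0.0/0 (H0) depth=0
  + 143.40.0.0/14 (H1) depth=14
  Q 84.102.86.9: descend ε ; hops seen [H0] ; pick H0
  + 175.109.181.64/26 (H0) depth=26
  + 175.109.181.64/28 (H1) depth=28
  Q 143.32.0.1: descend 100011110010 ; hops seen [H0,H0] ; pick H0
  Q 143.40.175.53: descend 10001111001010 ; hops seen [H0,H0,H0,H1] ; pick H1
  Q 143.43.48.7: descend 10001111001010110011 ; hops seen [H0,H0,H0,H1,H1] ; pick H1
  Q 143.32.0.2: descend 100011110010 ; hops seen [H0,H0] ; pick H0
  Q 143.40.134.97: descend 10001111001010 ; hops seen [H0,H0,H0,H1] ; pick H1
  Q 143.40.0.153: descend 10001111001010 ; hops seen [H0,H0,H0,H1] ; pick H1
  Q 175.109.181.67: descend 1010111101101101101101010100 ; hops seen [H0,H1,H0,H1] ; pick H1
  Q 232.153.46.248: descend 1 ; hops seen [H0] ; pick H0
  Q 143.32.0.66: descend 100011110010 ; hops seen [H0,H0] ; pick H0
  + 143.43.0.0/17 (H0) depth=17
  + 175.109.128.0/18 (H2) depth=18
  Q 175.109.181.65: descend 1010111101101101101101010100 ; hops seen [H0,H2,H1,H0,H1] ; pick H1
  + 143.0.0.0/8 (H2) depth=8
  + 143.43.57.55/32 (H0) depth=32

== LOOKUPS ==
["H1","H0","H0","H1","H0","H0","H1","H1","H0","H1","H1","H1","H0","H0","H1"]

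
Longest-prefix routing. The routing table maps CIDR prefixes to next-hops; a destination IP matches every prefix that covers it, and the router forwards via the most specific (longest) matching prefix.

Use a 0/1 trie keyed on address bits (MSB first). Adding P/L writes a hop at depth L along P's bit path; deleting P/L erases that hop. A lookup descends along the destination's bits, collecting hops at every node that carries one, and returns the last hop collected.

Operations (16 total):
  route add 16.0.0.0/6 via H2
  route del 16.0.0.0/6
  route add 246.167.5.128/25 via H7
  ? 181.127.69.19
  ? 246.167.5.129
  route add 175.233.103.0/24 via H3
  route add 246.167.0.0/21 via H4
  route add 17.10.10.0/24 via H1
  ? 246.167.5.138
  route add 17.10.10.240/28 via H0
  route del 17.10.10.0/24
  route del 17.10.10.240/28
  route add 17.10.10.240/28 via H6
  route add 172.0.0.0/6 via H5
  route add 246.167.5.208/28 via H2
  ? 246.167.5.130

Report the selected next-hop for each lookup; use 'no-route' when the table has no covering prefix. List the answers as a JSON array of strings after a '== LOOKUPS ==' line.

Process each operation:
  add 16.0.0.0/6 -> H2 at depth 6
  del 16.0.0.0/6 (clear depth 6)
  add 246.167.5.128/25 -> H7 at depth 25
  lookup 181.127.69.19: bits 1 walk d0:-→d1:- -> no-route
  lookup 246.167.5.129: bits 1111011010100111000001011 walk d0:-→d1:-→d2:-→d3:-→d4:-→d5:-→d6:-→d7:-→d8:-→d9:-→d10:-→d11:-→d12:-→d13:-→d14:-→d15:-→d16:-→d17:-→d18:-→d19:-→d20:-→d21:-→d22:-→d23:-→d24:-→d25:H7 -> H7
  add 175.233.103.0/24 -> H3 at depth 24
  add 246.167.0.0/21 -> H4 at depth 21
  add 17.10.10.0/24 -> H1 at depth 24
  lookup 246.167.5.138: bits 1111011010100111000001011 walk d0:-→d1:-→d2:-→d3:-→d4:-→d5:-→d6:-→d7:-→d8:-→d9:-→d10:-→d11:-→d12:-→d13:-→d14:-→d15:-→d16:-→d17:-→d18:-→d19:-→d20:-→d21:H4→d22:-→d23:-→d24:-→d25:H7 -> H7
  add 17.10.10.240/28 -> H0 at depth 28
  del 17.10.10.0/24 (clear depth 24)
  del 17.10.10.240/28 (clear depth 28)
  add 17.10.10.240/28 -> H6 at depth 28
  add 172.0.0.0/6 -> H5 at depth 6
  add 246.167.5.208/28 -> H2 at depth 28
  lookup 246.167.5.130: bits 1111011010100111000001011 walk d0:-→d1:-→d2:-→d3:-→d4:-→d5:-→d6:-→d7:-→d8:-→d9:-→d10:-→d11:-→d12:-→d13:-→d14:-→d15:-→d16:-→d17:-→d18:-→d19:-→d20:-→d21:H4→d22:-→d23:-→d24:-→d25:H7 -> H7

== LOOKUPS ==
["no-route","H7","H7","H7"]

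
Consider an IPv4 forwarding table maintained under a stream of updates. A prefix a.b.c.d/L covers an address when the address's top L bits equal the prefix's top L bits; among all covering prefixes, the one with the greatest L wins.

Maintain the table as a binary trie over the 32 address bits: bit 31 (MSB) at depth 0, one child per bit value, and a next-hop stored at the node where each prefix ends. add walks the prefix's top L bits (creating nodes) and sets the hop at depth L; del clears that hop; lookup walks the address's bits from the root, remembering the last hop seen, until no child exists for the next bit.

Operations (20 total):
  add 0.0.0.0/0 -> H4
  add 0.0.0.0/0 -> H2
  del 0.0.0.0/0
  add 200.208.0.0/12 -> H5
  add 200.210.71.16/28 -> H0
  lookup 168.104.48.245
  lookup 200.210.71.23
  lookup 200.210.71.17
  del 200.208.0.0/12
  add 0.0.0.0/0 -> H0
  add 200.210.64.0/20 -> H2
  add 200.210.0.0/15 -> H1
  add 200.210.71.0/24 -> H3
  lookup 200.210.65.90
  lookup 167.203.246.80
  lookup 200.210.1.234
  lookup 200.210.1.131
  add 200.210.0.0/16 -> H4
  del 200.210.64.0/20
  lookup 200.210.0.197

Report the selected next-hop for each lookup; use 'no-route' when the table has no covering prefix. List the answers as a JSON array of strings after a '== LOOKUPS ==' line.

Process each operation:
  add 0.0.0.0/0 -> H4 at depth 0
  add 0.0.0.0/0 -> H2 at depth 0
  del 0.0.0.0/0 (clear depth 0)
  add 200.208.0.0/12 -> H5 at depth 12
  add 200.210.71.16/28 -> H0 at depth 28
  lookup 168.104.48.245: bits 1 walk d0:-→d1:- -> no-route
  lookup 200.210.71.23: bits 1100100011010010010001110001 walk d0:-→d1:-→d2:-→d3:-→d4:-→d5:-→d6:-→d7:-→d8:-→d9:-→d10:-→d11:-→d12:H5→d13:-→d14:-→d15:-→d16:-→d17:-→d18:-→d19:-→d20:-→d21:-→d22:-→d23:-→d24:-→d25:-→d26:-→d27:-→d28:H0 -> H0
  lookup 200.210.71.17: bits 1100100011010010010001110001 walk d0:-→d1:-→d2:-→d3:-→d4:-→d5:-→d6:-→d7:-→d8:-→d9:-→d10:-→d11:-→d12:H5→d13:-→d14:-→d15:-→d16:-→d17:-→d18:-→d19:-→d20:-→d21:-→d22:-→d23:-→d24:-→d25:-→d26:-→d27:-→d28:H0 -> H0
  del 200.208.0.0/12 (clear depth 12)
  add 0.0.0.0/0 -> H0 at depth 0
  add 200.210.64.0/20 -> H2 at depth 20
  add 200.210.0.0/15 -> H1 at depth 15
  add 200.210.71.0/24 -> H3 at depth 24
  lookup 200.210.65.90: bits 110010001101001001000 walk d0:H0→d1:-→d2:-→d3:-→d4:-→d5:-→d6:-→d7:-→d8:-→d9:-→d10:-→d11:-→d12:-→d13:-→d14:-→d15:H1→d16:-→d17:-→d18:-→d19:-→d20:H2→d21:- -> H2
  lookup 167.203.246.80: bits 1 walk d0:H0→d1:- -> H0
  lookup 200.210.1.234: bits 11001000110100100 walk d0:H0→d1:-→d2:-→d3:-→d4:-→d5:-→d6:-→d7:-→d8:-→d9:-→d10:-→d11:-→d12:-→d13:-→d14:-→d15:H1→d16:-→d17:- -> H1
  lookup 200.210.1.131: bits 11001000110100100 walk d0:H0→d1:-→d2:-→d3:-→d4:-→d5:-→d6:-→d7:-→d8:-→d9:-→d10:-→d11:-→d12:-→d13:-→d14:-→d15:H1→d16:-→d17:- -> H1
  add 200.210.0.0/16 -> H4 at depth 16
  del 200.210.64.0/20 (clear depth 20)
  lookup 200.210.0.197: bits 11001000110100100 walk d0:H0→d1:-→d2:-→d3:-→d4:-→d5:-→d6:-→d7:-→d8:-→d9:-→d10:-→d11:-→d12:-→d13:-→d14:-→d15:H1→d16:H4→d17:- -> H4

== LOOKUPS ==
["no-route","H0","H0","H2","H0","H1","H1","H4"]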